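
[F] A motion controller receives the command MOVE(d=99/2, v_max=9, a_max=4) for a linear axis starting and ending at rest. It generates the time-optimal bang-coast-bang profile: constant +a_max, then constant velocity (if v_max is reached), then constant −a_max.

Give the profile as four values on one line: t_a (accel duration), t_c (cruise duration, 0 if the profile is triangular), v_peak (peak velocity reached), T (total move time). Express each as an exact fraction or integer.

(v_max)²/a_max = 9²/4 = 81/4
99/2 ≥ 81/4 so v_max reached
t_a = 9/4; v_peak = 9
d_cruise = 99/2 − 81/4 = 117/4; t_c = (117/4)/9 = 13/4
T = 2·9/4 + 13/4 = 31/4

t_a=9/4 t_c=13/4 v_peak=9 T=31/4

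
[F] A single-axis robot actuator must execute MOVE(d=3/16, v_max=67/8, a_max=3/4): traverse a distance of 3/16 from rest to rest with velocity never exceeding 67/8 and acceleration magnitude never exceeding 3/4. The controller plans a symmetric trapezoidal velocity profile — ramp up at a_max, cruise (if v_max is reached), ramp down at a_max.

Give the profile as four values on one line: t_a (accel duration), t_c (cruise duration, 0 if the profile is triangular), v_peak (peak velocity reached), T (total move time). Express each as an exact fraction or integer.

v_max²/a_max = (67/8)²/(3/4) = 4489/48
3/16 < 4489/48 so t_c = 0
v_peak = √(3/16·3/4) = √(9/64) = 3/8
t_a = (3/8)/(3/4) = 1/2; t_c = 0
T = 2·1/2 = 1

t_a=1/2 t_c=0 v_peak=3/8 T=1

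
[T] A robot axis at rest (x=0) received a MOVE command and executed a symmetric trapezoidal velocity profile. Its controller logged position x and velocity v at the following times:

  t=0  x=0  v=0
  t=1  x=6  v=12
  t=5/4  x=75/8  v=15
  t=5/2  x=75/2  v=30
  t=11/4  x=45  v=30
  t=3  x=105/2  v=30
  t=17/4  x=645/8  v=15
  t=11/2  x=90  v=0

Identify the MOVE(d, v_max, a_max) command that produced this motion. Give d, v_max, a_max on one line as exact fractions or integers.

final state: t=11/2, x=90, v=0 → d = 90
a_max = (12−0)/(1−0) = 12
max v = 30 over t∈[5/2,3] → v_max = 30
check: 30·(5/2+1/2) = 90 ✓

d=90 v_max=30 a_max=12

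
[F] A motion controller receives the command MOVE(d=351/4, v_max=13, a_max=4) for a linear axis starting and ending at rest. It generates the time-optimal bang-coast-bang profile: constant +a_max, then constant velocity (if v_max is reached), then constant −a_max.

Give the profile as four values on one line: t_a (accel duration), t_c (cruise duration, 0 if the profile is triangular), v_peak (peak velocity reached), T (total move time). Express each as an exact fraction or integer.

(v_max)²/a_max = 13²/4 = 169/4
351/4 ≥ 169/4 so v_max reached
t_a = 13/4; v_peak = 13
d_cruise = 351/4 − 169/4 = 91/2; t_c = (91/2)/13 = 7/2
T = 2·13/4 + 7/2 = 10

t_a=13/4 t_c=7/2 v_peak=13 T=10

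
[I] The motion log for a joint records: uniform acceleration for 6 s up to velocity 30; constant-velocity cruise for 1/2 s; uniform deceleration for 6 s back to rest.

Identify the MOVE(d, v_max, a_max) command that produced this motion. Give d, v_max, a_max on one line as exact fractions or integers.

d=195 v_max=30 a_max=5

a_max = 30/6 = 5
d_a = ½·30·6 = 90; d_c = 30·1/2 = 15
d = 2·90 + 15 = 195
t_c = 1/2 > 0 ⇒ limit active, v_max = 30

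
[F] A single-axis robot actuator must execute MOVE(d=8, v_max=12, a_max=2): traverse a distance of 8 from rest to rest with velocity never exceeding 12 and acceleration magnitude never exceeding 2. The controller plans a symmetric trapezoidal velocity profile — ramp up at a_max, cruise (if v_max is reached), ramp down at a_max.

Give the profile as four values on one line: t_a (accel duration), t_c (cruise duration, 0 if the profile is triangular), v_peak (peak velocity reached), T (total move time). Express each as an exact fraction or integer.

t_a=2 t_c=0 v_peak=4 T=4

v_max²/a_max = 12²/2 = 72
8 < 72 → triangular
v_peak = √(8·2) = √16 = 4
t_a = 4/2 = 2; t_c = 0
T = 2·2 = 4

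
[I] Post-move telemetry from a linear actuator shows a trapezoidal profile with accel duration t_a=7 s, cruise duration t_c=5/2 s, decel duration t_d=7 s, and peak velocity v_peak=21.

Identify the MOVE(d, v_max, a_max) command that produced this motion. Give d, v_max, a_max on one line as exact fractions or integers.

a_max = 21/7 = 3
d_a = ½·21·7 = 147/2; d_c = 21·5/2 = 105/2
d = 2·147/2 + 105/2 = 399/2
t_c = 5/2 > 0 ⇒ limit active, v_max = 21

d=399/2 v_max=21 a_max=3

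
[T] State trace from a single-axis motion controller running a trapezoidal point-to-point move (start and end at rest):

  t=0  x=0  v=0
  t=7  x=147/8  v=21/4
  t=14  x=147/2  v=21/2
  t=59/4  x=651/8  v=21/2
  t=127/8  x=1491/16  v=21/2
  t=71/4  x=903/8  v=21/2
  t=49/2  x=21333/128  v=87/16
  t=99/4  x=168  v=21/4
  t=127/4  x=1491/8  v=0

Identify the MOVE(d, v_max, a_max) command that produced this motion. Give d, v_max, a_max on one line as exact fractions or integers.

d=1491/8 v_max=21/2 a_max=3/4

final state: t=127/4, x=1491/8, v=0 → d = 1491/8
a_max = (21/4−0)/(7−0) = 3/4
max v = 21/2 over t∈[14,71/4] → v_max = 21/2
check: 21/2·(14+15/4) = 1491/8 ✓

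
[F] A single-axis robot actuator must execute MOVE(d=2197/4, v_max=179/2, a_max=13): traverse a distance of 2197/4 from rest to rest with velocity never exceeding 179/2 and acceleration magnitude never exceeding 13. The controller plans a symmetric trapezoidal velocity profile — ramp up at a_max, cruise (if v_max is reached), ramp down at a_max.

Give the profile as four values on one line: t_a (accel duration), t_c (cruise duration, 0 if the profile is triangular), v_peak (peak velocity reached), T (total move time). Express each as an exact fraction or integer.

(v_max)²/a_max = (179/2)²/13 = 32041/52
2197/4 < 32041/52 ⇒ no cruise
v_peak = √(2197/4·13) = √(28561/4) = 169/2
t_a = (169/2)/13 = 13/2; t_c = 0
T = 2·13/2 = 13

t_a=13/2 t_c=0 v_peak=169/2 T=13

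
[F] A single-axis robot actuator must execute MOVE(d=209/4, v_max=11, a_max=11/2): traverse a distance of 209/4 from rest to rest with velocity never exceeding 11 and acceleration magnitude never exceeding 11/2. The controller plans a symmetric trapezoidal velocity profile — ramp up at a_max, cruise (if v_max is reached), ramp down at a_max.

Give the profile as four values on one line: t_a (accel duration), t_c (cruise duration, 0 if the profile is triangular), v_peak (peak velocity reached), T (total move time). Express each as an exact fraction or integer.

t_a=2 t_c=11/4 v_peak=11 T=27/4

(v_max)²/a_max = 11²/(11/2) = 22
209/4 ≥ 22 → trapezoidal
t_a = 11/(11/2) = 2; v_peak = 11
d_cruise = 209/4 − 22 = 121/4; t_c = (121/4)/11 = 11/4
T = 2·2 + 11/4 = 27/4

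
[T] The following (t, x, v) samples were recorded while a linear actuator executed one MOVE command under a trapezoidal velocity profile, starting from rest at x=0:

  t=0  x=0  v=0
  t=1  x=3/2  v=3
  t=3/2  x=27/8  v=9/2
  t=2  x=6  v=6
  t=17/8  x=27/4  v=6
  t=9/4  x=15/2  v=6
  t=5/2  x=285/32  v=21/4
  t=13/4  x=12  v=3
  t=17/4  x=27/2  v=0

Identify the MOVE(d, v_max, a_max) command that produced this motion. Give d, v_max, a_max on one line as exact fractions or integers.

final state: t=17/4, x=27/2, v=0 → d = 27/2
a_max = (3−0)/(1−0) = 3
max v = 6 over t∈[2,9/4] → v_max = 6
check: 6·(2+1/4) = 27/2 ✓

d=27/2 v_max=6 a_max=3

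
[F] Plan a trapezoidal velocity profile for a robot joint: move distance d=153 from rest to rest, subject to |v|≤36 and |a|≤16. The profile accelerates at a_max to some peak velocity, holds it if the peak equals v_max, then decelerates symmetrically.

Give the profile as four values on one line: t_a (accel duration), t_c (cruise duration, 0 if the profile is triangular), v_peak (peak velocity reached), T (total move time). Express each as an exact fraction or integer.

t_a=9/4 t_c=2 v_peak=36 T=13/2

(v_max)²/a_max = 36²/16 = 81
153 ≥ 81 → trapezoidal
t_a = 36/16 = 9/4; v_peak = 36
d_cruise = 153 − 81 = 72; t_c = 72/36 = 2
T = 2·9/4 + 2 = 13/2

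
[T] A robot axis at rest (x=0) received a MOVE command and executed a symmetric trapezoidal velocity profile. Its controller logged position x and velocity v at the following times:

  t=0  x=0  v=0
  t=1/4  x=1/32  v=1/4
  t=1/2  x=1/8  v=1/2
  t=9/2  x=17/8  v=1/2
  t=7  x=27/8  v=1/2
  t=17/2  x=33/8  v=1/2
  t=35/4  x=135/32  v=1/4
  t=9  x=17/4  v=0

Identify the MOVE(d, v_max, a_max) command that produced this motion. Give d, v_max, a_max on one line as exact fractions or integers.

final state: t=9, x=17/4, v=0 → d = 17/4
a_max = (1/4−0)/(1/4−0) = 1
max v = 1/2 over t∈[1/2,17/2] → v_max = 1/2
check: 1/2·(1/2+8) = 17/4 ✓

d=17/4 v_max=1/2 a_max=1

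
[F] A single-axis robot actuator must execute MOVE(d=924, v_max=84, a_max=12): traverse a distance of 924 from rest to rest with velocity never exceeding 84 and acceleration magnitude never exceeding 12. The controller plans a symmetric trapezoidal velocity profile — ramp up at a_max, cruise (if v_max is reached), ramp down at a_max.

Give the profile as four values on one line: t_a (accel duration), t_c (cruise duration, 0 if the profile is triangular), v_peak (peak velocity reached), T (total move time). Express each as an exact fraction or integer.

(v_max)²/a_max = 84²/12 = 588
924 ≥ 588 ⇒ cruise phase
t_a = 84/12 = 7; v_peak = 84
d_cruise = 924 − 588 = 336; t_c = 336/84 = 4
T = 2·7 + 4 = 18

t_a=7 t_c=4 v_peak=84 T=18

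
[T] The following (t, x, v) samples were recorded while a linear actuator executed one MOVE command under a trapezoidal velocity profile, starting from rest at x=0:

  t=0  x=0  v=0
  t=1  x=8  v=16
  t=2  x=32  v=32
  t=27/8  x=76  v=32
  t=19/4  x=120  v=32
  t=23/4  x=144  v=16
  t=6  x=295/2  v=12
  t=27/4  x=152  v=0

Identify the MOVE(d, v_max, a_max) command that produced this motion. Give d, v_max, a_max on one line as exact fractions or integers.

d=152 v_max=32 a_max=16

final state: t=27/4, x=152, v=0 → d = 152
a_max = (16−0)/(1−0) = 16
max v = 32 over t∈[2,19/4] → v_max = 32
check: 32·(2+11/4) = 152 ✓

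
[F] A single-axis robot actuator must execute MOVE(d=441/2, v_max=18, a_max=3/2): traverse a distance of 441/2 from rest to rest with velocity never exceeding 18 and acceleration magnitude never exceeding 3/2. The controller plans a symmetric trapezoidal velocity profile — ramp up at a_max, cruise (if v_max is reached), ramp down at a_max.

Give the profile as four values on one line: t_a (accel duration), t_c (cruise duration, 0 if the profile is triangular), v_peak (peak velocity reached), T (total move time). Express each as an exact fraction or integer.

vₘ²/aₘ = 18²/(3/2) = 216
441/2 ≥ 216 → trapezoidal
t_a = 18/(3/2) = 12; v_peak = 18
d_cruise = 441/2 − 216 = 9/2; t_c = (9/2)/18 = 1/4
T = 2·12 + 1/4 = 97/4

t_a=12 t_c=1/4 v_peak=18 T=97/4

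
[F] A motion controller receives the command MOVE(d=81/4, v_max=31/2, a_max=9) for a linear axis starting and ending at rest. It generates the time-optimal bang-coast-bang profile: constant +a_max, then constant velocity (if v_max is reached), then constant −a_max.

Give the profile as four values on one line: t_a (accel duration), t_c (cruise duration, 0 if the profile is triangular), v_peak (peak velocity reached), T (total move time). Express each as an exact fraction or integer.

t_a=3/2 t_c=0 v_peak=27/2 T=3

vₘ²/aₘ = (31/2)²/9 = 961/36
81/4 < 961/36 so t_c = 0
v_peak = √(81/4·9) = √(729/4) = 27/2
t_a = (27/2)/9 = 3/2; t_c = 0
T = 2·3/2 = 3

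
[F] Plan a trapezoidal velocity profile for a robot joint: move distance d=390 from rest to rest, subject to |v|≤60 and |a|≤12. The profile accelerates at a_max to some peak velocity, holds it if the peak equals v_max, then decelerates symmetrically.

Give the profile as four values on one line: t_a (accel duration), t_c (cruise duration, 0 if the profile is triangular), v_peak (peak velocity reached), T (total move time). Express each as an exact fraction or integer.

t_a=5 t_c=3/2 v_peak=60 T=23/2

vₘ²/aₘ = 60²/12 = 300
390 ≥ 300 → trapezoidal
t_a = 60/12 = 5; v_peak = 60
d_cruise = 390 − 300 = 90; t_c = 90/60 = 3/2
T = 2·5 + 3/2 = 23/2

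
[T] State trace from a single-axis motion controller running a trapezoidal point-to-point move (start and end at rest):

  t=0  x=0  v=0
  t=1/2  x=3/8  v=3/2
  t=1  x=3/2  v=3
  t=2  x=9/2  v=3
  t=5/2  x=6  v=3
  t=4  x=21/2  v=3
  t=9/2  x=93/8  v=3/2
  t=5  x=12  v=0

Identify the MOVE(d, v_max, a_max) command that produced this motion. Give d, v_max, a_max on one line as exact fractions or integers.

d=12 v_max=3 a_max=3

final state: t=5, x=12, v=0 → d = 12
a_max = (3/2−0)/(1/2−0) = 3
max v = 3 over t∈[1,4] → v_max = 3
check: 3·(1+3) = 12 ✓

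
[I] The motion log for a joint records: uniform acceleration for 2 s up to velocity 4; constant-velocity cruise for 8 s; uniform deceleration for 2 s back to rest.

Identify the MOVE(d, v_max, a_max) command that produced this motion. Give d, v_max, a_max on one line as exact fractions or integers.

d=40 v_max=4 a_max=2

a_max = 4/2 = 2
d_a = ½·4·2 = 4; d_c = 4·8 = 32
d = 2·4 + 32 = 40
t_c = 8 > 0 ⇒ limit active, v_max = 4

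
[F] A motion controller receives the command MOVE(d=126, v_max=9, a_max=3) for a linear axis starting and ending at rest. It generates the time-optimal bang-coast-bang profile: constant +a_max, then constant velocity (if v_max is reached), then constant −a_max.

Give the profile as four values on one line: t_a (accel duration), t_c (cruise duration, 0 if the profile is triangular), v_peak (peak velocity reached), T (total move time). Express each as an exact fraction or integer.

vₘ²/aₘ = 9²/3 = 27
126 ≥ 27 → trapezoidal
t_a = 9/3 = 3; v_peak = 9
d_cruise = 126 − 27 = 99; t_c = 99/9 = 11
T = 2·3 + 11 = 17

t_a=3 t_c=11 v_peak=9 T=17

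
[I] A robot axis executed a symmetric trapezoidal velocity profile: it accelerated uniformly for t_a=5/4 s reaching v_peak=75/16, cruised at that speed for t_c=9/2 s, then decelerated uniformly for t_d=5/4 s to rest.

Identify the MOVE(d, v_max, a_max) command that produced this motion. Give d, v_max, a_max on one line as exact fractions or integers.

d=1725/64 v_max=75/16 a_max=15/4

a_max = (75/16)/(5/4) = 15/4
d_a = ½·75/16·5/4 = 375/128; d_c = 75/16·9/2 = 675/32
d = 2·375/128 + 675/32 = 1725/64
t_c = 9/2 > 0 ⇒ limit active, v_max = 75/16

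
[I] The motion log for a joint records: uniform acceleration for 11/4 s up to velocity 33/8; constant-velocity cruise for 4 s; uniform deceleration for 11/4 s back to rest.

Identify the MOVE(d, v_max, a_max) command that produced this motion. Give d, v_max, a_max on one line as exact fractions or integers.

d=891/32 v_max=33/8 a_max=3/2

a_max = (33/8)/(11/4) = 3/2
d_a = ½·33/8·11/4 = 363/64; d_c = 33/8·4 = 33/2
d = 2·363/64 + 33/2 = 891/32
t_c = 4 > 0 so v_max = 33/8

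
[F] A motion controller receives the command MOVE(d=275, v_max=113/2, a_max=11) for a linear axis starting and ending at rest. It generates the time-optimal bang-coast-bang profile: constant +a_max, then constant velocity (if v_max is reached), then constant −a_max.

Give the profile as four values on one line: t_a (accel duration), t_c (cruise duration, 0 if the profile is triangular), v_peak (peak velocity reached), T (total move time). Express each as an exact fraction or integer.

(v_max)²/a_max = (113/2)²/11 = 12769/44
275 < 12769/44 → triangular
v_peak = √(275·11) = √3025 = 55
t_a = 55/11 = 5; t_c = 0
T = 2·5 = 10

t_a=5 t_c=0 v_peak=55 T=10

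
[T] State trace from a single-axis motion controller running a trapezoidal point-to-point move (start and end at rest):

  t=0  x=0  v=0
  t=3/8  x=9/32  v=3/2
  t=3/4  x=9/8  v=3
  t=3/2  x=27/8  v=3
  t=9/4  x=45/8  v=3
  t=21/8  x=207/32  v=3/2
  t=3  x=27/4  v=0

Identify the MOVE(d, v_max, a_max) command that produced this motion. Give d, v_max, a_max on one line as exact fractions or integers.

d=27/4 v_max=3 a_max=4

final state: t=3, x=27/4, v=0 → d = 27/4
a_max = (3/2−0)/(3/8−0) = 4
max v = 3 over t∈[3/4,9/4] → v_max = 3
check: 3·(3/4+3/2) = 27/4 ✓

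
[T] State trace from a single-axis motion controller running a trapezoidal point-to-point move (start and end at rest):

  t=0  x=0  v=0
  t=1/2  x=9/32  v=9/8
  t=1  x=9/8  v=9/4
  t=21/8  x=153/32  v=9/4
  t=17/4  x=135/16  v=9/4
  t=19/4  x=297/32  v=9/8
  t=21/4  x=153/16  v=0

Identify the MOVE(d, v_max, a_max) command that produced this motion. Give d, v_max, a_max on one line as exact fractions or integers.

final state: t=21/4, x=153/16, v=0 → d = 153/16
a_max = (9/8−0)/(1/2−0) = 9/4
max v = 9/4 over t∈[1,17/4] → v_max = 9/4
check: 9/4·(1+13/4) = 153/16 ✓

d=153/16 v_max=9/4 a_max=9/4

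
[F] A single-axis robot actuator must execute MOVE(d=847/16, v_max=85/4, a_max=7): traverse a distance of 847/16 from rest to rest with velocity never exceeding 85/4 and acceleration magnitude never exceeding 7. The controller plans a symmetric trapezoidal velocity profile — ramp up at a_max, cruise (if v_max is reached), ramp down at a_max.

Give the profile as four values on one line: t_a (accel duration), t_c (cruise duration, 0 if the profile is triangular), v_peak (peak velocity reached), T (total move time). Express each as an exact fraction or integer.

(v_max)²/a_max = (85/4)²/7 = 7225/112
847/16 < 7225/112 so t_c = 0
v_peak = √(847/16·7) = √(5929/16) = 77/4
t_a = (77/4)/7 = 11/4; t_c = 0
T = 2·11/4 = 11/2

t_a=11/4 t_c=0 v_peak=77/4 T=11/2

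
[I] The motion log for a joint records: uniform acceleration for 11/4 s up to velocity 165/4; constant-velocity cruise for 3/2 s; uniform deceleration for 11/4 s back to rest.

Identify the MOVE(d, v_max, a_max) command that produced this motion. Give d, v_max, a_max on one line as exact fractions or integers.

a_max = (165/4)/(11/4) = 15
d_a = ½·165/4·11/4 = 1815/32; d_c = 165/4·3/2 = 495/8
d = 2·1815/32 + 495/8 = 2805/16
t_c = 3/2 > 0 ⇒ limit active, v_max = 165/4

d=2805/16 v_max=165/4 a_max=15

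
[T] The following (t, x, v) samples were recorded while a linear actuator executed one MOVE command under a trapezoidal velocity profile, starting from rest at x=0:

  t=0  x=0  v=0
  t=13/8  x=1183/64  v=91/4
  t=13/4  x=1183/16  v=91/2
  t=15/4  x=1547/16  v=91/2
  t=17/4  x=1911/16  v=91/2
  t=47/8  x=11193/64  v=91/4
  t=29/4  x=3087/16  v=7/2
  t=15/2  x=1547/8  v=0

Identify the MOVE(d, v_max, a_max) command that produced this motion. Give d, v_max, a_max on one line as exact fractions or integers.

final state: t=15/2, x=1547/8, v=0 → d = 1547/8
a_max = (91/4−0)/(13/8−0) = 14
max v = 91/2 over t∈[13/4,17/4] → v_max = 91/2
check: 91/2·(13/4+1) = 1547/8 ✓

d=1547/8 v_max=91/2 a_max=14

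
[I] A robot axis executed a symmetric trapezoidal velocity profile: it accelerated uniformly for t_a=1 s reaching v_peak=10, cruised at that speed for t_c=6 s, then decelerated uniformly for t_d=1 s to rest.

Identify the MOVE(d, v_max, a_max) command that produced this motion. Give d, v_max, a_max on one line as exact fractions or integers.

d=70 v_max=10 a_max=10

a_max = 10/1 = 10
d_a = ½·10·1 = 5; d_c = 10·6 = 60
d = 2·5 + 60 = 70
t_c = 6 > 0 so v_max = 10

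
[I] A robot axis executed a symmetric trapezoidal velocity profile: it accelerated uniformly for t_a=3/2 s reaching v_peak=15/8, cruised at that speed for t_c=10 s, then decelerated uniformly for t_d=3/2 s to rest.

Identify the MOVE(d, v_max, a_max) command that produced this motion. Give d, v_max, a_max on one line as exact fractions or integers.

a_max = (15/8)/(3/2) = 5/4
d_a = ½·15/8·3/2 = 45/32; d_c = 15/8·10 = 75/4
d = 2·45/32 + 75/4 = 345/16
t_c = 10 > 0 so v_max = 15/8

d=345/16 v_max=15/8 a_max=5/4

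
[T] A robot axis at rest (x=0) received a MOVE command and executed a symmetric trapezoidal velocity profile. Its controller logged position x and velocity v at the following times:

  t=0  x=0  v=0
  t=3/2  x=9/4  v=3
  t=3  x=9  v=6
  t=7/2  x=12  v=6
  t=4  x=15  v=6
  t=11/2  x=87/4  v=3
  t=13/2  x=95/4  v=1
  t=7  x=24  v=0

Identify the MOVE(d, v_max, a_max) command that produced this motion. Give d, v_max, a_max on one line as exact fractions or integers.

final state: t=7, x=24, v=0 → d = 24
a_max = (3−0)/(3/2−0) = 2
max v = 6 over t∈[3,4] → v_max = 6
check: 6·(3+1) = 24 ✓

d=24 v_max=6 a_max=2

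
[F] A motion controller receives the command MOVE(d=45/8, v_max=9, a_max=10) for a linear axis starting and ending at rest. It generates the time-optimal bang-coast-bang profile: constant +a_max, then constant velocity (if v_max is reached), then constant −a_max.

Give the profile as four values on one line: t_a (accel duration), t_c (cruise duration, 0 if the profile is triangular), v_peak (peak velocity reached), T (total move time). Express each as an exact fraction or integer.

v_max²/a_max = 9²/10 = 81/10
45/8 < 81/10 → triangular
v_peak = √(45/8·10) = √(225/4) = 15/2
t_a = (15/2)/10 = 3/4; t_c = 0
T = 2·3/4 = 3/2

t_a=3/4 t_c=0 v_peak=15/2 T=3/2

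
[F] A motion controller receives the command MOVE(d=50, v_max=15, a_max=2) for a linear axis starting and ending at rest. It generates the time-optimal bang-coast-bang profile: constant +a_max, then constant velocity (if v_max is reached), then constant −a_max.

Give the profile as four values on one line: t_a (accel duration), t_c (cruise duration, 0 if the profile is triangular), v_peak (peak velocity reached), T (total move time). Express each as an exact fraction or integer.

vₘ²/aₘ = 15²/2 = 225/2
50 < 225/2 ⇒ no cruise
v_peak = √(50·2) = √100 = 10
t_a = 10/2 = 5; t_c = 0
T = 2·5 = 10

t_a=5 t_c=0 v_peak=10 T=10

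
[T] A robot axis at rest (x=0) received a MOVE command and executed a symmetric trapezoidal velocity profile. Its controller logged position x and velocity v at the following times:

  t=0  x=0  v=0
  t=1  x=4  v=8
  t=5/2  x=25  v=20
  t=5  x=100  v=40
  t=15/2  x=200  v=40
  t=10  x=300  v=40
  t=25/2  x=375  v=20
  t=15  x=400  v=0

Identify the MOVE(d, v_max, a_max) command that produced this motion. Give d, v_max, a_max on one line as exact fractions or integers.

d=400 v_max=40 a_max=8

final state: t=15, x=400, v=0 → d = 400
a_max = (8−0)/(1−0) = 8
max v = 40 over t∈[5,10] → v_max = 40
check: 40·(5+5) = 400 ✓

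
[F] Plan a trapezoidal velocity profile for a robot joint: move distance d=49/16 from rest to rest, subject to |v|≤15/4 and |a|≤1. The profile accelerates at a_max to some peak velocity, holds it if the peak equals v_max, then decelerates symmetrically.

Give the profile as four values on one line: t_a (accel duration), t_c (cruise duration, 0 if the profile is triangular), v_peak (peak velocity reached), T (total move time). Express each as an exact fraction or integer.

(v_max)²/a_max = (15/4)²/1 = 225/16
49/16 < 225/16 ⇒ no cruise
v_peak = √(49/16·1) = √(49/16) = 7/4
t_a = (7/4)/1 = 7/4; t_c = 0
T = 2·7/4 = 7/2

t_a=7/4 t_c=0 v_peak=7/4 T=7/2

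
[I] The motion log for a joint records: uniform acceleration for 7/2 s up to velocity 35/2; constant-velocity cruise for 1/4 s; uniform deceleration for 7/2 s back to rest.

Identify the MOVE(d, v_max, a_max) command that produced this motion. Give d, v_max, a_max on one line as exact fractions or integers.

d=525/8 v_max=35/2 a_max=5

a_max = (35/2)/(7/2) = 5
d_a = ½·35/2·7/2 = 245/8; d_c = 35/2·1/4 = 35/8
d = 2·245/8 + 35/8 = 525/8
t_c = 1/4 > 0 so v_max = 35/2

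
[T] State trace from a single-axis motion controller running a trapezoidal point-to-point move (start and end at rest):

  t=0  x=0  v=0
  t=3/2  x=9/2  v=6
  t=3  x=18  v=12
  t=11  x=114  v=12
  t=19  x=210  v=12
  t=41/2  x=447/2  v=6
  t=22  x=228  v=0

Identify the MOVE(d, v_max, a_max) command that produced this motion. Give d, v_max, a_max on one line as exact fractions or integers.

final state: t=22, x=228, v=0 → d = 228
a_max = (6−0)/(3/2−0) = 4
max v = 12 over t∈[3,19] → v_max = 12
check: 12·(3+16) = 228 ✓

d=228 v_max=12 a_max=4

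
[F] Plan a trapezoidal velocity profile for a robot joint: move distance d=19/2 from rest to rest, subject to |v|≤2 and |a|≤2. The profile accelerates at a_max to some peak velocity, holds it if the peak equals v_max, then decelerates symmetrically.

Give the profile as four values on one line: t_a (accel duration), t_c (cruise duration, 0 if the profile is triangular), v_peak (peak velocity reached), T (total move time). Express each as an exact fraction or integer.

t_a=1 t_c=15/4 v_peak=2 T=23/4

(v_max)²/a_max = 2²/2 = 2
19/2 ≥ 2 so v_max reached
t_a = 2/2 = 1; v_peak = 2
d_cruise = 19/2 − 2 = 15/2; t_c = (15/2)/2 = 15/4
T = 2·1 + 15/4 = 23/4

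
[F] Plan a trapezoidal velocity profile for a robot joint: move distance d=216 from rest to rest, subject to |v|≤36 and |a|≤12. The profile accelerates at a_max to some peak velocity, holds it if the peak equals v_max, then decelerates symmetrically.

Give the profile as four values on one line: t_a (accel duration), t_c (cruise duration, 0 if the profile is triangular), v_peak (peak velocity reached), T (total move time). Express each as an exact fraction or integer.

(v_max)²/a_max = 36²/12 = 108
216 ≥ 108 → trapezoidal
t_a = 36/12 = 3; v_peak = 36
d_cruise = 216 − 108 = 108; t_c = 108/36 = 3
T = 2·3 + 3 = 9

t_a=3 t_c=3 v_peak=36 T=9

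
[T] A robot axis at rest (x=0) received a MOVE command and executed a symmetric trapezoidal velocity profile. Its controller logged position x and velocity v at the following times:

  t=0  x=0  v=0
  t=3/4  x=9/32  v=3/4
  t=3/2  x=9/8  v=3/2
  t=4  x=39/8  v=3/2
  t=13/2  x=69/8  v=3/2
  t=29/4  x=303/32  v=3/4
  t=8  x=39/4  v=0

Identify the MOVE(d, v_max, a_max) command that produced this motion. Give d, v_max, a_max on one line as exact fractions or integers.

d=39/4 v_max=3/2 a_max=1

final state: t=8, x=39/4, v=0 → d = 39/4
a_max = (3/4−0)/(3/4−0) = 1
max v = 3/2 over t∈[3/2,13/2] → v_max = 3/2
check: 3/2·(3/2+5) = 39/4 ✓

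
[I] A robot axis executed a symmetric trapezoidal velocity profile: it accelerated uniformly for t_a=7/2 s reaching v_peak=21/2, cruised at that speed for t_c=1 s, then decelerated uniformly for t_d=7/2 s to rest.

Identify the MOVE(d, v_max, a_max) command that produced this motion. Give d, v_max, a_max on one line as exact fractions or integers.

a_max = (21/2)/(7/2) = 3
d_a = ½·21/2·7/2 = 147/8; d_c = 21/2·1 = 21/2
d = 2·147/8 + 21/2 = 189/4
t_c = 1 > 0 so v_max = 21/2

d=189/4 v_max=21/2 a_max=3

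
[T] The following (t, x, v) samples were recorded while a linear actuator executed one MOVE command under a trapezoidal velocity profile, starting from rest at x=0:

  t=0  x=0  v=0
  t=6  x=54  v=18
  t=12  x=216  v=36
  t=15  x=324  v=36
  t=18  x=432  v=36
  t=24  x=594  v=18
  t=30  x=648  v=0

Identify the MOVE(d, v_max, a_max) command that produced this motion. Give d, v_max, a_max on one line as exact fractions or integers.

final state: t=30, x=648, v=0 → d = 648
a_max = (18−0)/(6−0) = 3
max v = 36 over t∈[12,18] → v_max = 36
check: 36·(12+6) = 648 ✓

d=648 v_max=36 a_max=3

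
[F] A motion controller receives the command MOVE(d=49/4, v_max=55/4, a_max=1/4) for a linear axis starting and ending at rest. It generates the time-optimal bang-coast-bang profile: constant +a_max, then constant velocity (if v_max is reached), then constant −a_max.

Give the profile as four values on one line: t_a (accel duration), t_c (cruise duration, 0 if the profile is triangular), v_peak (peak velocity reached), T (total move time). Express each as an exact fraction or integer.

t_a=7 t_c=0 v_peak=7/4 T=14

v_max²/a_max = (55/4)²/(1/4) = 3025/4
49/4 < 3025/4 so t_c = 0
v_peak = √(49/4·1/4) = √(49/16) = 7/4
t_a = (7/4)/(1/4) = 7; t_c = 0
T = 2·7 = 14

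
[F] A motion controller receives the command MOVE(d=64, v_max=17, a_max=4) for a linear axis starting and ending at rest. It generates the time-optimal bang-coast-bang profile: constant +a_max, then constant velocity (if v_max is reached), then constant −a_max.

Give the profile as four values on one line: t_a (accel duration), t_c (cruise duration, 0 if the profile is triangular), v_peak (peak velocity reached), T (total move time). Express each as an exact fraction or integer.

t_a=4 t_c=0 v_peak=16 T=8

vₘ²/aₘ = 17²/4 = 289/4
64 < 289/4 → triangular
v_peak = √(64·4) = √256 = 16
t_a = 16/4 = 4; t_c = 0
T = 2·4 = 8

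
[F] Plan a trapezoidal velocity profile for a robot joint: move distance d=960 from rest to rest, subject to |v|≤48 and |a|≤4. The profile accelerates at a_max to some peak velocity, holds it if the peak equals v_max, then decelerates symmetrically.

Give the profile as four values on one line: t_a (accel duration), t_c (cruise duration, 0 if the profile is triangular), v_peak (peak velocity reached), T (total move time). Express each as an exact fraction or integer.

t_a=12 t_c=8 v_peak=48 T=32

(v_max)²/a_max = 48²/4 = 576
960 ≥ 576 so v_max reached
t_a = 48/4 = 12; v_peak = 48
d_cruise = 960 − 576 = 384; t_c = 384/48 = 8
T = 2·12 + 8 = 32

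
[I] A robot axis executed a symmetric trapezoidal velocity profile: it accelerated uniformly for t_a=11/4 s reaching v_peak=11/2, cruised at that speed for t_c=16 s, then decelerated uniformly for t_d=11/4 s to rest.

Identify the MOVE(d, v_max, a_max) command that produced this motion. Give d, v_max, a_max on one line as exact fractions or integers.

a_max = (11/2)/(11/4) = 2
d_a = ½·11/2·11/4 = 121/16; d_c = 11/2·16 = 88
d = 2·121/16 + 88 = 825/8
t_c = 16 > 0 so v_max = 11/2

d=825/8 v_max=11/2 a_max=2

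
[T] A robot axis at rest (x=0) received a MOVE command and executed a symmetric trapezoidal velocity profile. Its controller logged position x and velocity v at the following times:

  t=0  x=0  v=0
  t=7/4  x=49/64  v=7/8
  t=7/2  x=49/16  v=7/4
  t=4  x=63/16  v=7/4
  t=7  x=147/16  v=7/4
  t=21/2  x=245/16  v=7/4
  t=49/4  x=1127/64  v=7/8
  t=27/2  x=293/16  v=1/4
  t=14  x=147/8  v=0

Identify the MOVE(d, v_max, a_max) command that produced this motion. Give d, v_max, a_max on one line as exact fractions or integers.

final state: t=14, x=147/8, v=0 → d = 147/8
a_max = (7/8−0)/(7/4−0) = 1/2
max v = 7/4 over t∈[7/2,21/2] → v_max = 7/4
check: 7/4·(7/2+7) = 147/8 ✓

d=147/8 v_max=7/4 a_max=1/2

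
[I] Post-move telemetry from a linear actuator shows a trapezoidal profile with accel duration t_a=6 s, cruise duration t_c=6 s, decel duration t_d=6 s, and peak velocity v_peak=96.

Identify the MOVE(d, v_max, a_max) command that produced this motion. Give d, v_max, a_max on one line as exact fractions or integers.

d=1152 v_max=96 a_max=16

a_max = 96/6 = 16
d_a = ½·96·6 = 288; d_c = 96·6 = 576
d = 2·288 + 576 = 1152
t_c = 6 > 0 → v_max = v_peak = 96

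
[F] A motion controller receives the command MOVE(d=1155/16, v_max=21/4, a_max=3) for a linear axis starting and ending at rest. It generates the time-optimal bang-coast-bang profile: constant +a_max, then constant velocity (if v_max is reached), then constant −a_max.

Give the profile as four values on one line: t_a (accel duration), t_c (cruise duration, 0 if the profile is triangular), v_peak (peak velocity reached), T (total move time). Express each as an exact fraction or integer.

t_a=7/4 t_c=12 v_peak=21/4 T=31/2

(v_max)²/a_max = (21/4)²/3 = 147/16
1155/16 ≥ 147/16 → trapezoidal
t_a = (21/4)/3 = 7/4; v_peak = 21/4
d_cruise = 1155/16 − 147/16 = 63; t_c = 63/(21/4) = 12
T = 2·7/4 + 12 = 31/2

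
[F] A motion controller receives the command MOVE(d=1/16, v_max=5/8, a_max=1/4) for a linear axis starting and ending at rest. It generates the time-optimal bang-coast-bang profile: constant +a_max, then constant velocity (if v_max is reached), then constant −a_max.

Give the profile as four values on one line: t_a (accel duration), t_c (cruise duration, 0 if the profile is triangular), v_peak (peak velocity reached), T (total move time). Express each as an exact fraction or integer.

vₘ²/aₘ = (5/8)²/(1/4) = 25/16
1/16 < 25/16 so t_c = 0
v_peak = √(1/16·1/4) = √(1/64) = 1/8
t_a = (1/8)/(1/4) = 1/2; t_c = 0
T = 2·1/2 = 1

t_a=1/2 t_c=0 v_peak=1/8 T=1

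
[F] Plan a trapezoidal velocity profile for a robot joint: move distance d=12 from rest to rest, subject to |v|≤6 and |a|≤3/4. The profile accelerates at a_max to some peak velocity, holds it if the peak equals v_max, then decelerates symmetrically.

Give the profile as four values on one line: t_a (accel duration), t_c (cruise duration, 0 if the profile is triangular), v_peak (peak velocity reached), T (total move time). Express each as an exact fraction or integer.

v_max²/a_max = 6²/(3/4) = 48
12 < 48 ⇒ no cruise
v_peak = √(12·3/4) = √9 = 3
t_a = 3/(3/4) = 4; t_c = 0
T = 2·4 = 8

t_a=4 t_c=0 v_peak=3 T=8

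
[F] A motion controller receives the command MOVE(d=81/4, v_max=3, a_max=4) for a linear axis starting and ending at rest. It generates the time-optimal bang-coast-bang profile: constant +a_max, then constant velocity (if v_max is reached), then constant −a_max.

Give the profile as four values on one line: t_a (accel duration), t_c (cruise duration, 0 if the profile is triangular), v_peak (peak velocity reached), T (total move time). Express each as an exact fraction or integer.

t_a=3/4 t_c=6 v_peak=3 T=15/2

v_max²/a_max = 3²/4 = 9/4
81/4 ≥ 9/4 → trapezoidal
t_a = 3/4; v_peak = 3
d_cruise = 81/4 − 9/4 = 18; t_c = 18/3 = 6
T = 2·3/4 + 6 = 15/2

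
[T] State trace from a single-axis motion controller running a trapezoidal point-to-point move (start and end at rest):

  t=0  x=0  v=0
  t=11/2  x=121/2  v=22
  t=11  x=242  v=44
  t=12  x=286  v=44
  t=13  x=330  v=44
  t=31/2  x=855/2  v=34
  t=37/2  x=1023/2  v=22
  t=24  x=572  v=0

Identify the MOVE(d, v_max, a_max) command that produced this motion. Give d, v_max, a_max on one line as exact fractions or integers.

final state: t=24, x=572, v=0 → d = 572
a_max = (22−0)/(11/2−0) = 4
max v = 44 over t∈[11,13] → v_max = 44
check: 44·(11+2) = 572 ✓

d=572 v_max=44 a_max=4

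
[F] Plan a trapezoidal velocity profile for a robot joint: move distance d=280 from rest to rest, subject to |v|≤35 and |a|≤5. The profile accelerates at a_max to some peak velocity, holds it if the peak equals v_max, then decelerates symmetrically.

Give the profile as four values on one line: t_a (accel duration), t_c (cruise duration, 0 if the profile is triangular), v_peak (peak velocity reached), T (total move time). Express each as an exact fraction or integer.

(v_max)²/a_max = 35²/5 = 245
280 ≥ 245 so v_max reached
t_a = 35/5 = 7; v_peak = 35
d_cruise = 280 − 245 = 35; t_c = 35/35 = 1
T = 2·7 + 1 = 15

t_a=7 t_c=1 v_peak=35 T=15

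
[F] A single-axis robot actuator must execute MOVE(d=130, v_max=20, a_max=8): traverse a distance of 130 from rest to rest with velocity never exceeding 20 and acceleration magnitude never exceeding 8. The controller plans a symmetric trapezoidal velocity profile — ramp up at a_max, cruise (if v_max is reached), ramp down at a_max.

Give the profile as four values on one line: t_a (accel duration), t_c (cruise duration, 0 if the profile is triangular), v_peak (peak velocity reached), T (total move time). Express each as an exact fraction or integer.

t_a=5/2 t_c=4 v_peak=20 T=9

vₘ²/aₘ = 20²/8 = 50
130 ≥ 50 → trapezoidal
t_a = 20/8 = 5/2; v_peak = 20
d_cruise = 130 − 50 = 80; t_c = 80/20 = 4
T = 2·5/2 + 4 = 9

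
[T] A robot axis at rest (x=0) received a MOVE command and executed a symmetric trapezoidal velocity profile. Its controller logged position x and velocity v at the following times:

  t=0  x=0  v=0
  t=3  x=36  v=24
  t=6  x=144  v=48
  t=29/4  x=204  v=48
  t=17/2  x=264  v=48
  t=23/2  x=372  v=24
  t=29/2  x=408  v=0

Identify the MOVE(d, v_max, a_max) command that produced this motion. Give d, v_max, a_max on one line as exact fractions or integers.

d=408 v_max=48 a_max=8

final state: t=29/2, x=408, v=0 → d = 408
a_max = (24−0)/(3−0) = 8
max v = 48 over t∈[6,17/2] → v_max = 48
check: 48·(6+5/2) = 408 ✓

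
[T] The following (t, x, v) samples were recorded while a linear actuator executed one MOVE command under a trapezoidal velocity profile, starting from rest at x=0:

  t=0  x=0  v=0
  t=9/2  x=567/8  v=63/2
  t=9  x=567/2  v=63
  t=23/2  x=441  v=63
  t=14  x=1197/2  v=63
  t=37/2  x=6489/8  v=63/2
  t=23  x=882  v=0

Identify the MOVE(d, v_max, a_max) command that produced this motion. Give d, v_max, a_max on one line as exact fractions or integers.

final state: t=23, x=882, v=0 → d = 882
a_max = (63/2−0)/(9/2−0) = 7
max v = 63 over t∈[9,14] → v_max = 63
check: 63·(9+5) = 882 ✓

d=882 v_max=63 a_max=7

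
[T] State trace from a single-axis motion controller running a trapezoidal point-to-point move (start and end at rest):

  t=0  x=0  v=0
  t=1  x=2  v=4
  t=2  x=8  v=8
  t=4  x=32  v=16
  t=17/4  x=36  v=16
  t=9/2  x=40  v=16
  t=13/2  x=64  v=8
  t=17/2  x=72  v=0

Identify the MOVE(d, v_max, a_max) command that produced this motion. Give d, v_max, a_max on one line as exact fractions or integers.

d=72 v_max=16 a_max=4

final state: t=17/2, x=72, v=0 → d = 72
a_max = (4−0)/(1−0) = 4
max v = 16 over t∈[4,9/2] → v_max = 16
check: 16·(4+1/2) = 72 ✓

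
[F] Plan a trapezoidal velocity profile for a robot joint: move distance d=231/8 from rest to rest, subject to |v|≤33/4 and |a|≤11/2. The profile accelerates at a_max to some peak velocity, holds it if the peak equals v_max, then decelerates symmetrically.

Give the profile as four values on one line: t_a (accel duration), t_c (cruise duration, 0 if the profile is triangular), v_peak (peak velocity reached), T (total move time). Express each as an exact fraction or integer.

vₘ²/aₘ = (33/4)²/(11/2) = 99/8
231/8 ≥ 99/8 ⇒ cruise phase
t_a = (33/4)/(11/2) = 3/2; v_peak = 33/4
d_cruise = 231/8 − 99/8 = 33/2; t_c = (33/2)/(33/4) = 2
T = 2·3/2 + 2 = 5

t_a=3/2 t_c=2 v_peak=33/4 T=5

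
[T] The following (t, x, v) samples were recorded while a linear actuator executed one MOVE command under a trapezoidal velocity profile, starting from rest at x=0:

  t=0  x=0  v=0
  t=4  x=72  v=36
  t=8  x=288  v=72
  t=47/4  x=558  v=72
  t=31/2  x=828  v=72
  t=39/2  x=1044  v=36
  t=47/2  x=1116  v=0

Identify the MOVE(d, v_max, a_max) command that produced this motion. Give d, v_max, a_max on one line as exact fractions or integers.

d=1116 v_max=72 a_max=9

final state: t=47/2, x=1116, v=0 → d = 1116
a_max = (36−0)/(4−0) = 9
max v = 72 over t∈[8,31/2] → v_max = 72
check: 72·(8+15/2) = 1116 ✓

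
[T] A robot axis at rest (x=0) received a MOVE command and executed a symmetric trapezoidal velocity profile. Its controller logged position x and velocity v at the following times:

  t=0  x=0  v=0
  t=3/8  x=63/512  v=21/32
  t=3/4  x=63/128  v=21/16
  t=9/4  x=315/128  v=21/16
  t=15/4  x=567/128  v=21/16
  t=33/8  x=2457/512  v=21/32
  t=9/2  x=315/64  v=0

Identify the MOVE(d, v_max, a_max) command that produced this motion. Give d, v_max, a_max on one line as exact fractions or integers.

d=315/64 v_max=21/16 a_max=7/4

final state: t=9/2, x=315/64, v=0 → d = 315/64
a_max = (21/32−0)/(3/8−0) = 7/4
max v = 21/16 over t∈[3/4,15/4] → v_max = 21/16
check: 21/16·(3/4+3) = 315/64 ✓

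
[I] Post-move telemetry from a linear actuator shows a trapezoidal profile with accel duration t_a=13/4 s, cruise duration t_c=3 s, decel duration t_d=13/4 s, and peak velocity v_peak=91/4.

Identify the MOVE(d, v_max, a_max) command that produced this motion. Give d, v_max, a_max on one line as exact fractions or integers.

a_max = (91/4)/(13/4) = 7
d_a = ½·91/4·13/4 = 1183/32; d_c = 91/4·3 = 273/4
d = 2·1183/32 + 273/4 = 2275/16
t_c = 3 > 0 so v_max = 91/4

d=2275/16 v_max=91/4 a_max=7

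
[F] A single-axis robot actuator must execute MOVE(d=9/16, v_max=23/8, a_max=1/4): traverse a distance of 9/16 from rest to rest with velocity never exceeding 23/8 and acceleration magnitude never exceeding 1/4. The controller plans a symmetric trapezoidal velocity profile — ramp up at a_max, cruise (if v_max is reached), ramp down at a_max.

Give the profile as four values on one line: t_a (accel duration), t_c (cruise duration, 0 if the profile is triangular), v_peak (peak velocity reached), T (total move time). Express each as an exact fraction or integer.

(v_max)²/a_max = (23/8)²/(1/4) = 529/16
9/16 < 529/16 so t_c = 0
v_peak = √(9/16·1/4) = √(9/64) = 3/8
t_a = (3/8)/(1/4) = 3/2; t_c = 0
T = 2·3/2 = 3

t_a=3/2 t_c=0 v_peak=3/8 T=3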